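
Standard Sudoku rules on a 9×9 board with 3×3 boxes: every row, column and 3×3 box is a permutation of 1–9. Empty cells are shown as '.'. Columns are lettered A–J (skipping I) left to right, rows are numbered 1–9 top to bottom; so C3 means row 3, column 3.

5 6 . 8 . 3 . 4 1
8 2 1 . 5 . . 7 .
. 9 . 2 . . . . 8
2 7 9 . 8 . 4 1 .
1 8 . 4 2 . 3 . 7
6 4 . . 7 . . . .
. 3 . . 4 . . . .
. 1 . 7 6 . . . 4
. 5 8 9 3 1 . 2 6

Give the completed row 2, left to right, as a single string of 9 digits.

C1 = 7 (sole candidate).
E1 = 9 (sole candidate).
G1 = 2 (sole candidate).
D2 = 6: row 2 has {1,2,5,7,8}; col 4 has {2,4,7,8,9}; box has {2,3,5,8,9} → only 6 remains.
F2 = 4: row 2 has {1,2,5,6,7,8}; col 6 has {1,3}; box has {2,3,5,6,8,9} → only 4 remains.
G2 = 9: row 2 has {1,2,4,5,6,7,8}; col 7 has {2,3,4}; box has {1,2,4,7,8} → only 9 remains.
J2 = 3: row 2 has {1,2,4,5,6,7,8,9}; col 9 has {1,4,6,7,8}; box has {1,2,4,7,8,9} → only 3 remains.

821654973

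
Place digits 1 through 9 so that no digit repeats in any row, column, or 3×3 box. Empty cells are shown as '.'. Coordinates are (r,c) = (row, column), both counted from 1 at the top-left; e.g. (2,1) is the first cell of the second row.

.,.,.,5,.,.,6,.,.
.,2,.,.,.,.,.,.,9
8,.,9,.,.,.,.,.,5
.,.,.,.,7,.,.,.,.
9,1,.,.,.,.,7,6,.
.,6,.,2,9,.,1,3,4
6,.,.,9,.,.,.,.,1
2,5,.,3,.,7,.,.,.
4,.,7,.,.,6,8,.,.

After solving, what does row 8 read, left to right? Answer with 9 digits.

251387496

(8,9) = 6: row 8 has {2,3,5,7}; col 9 has {1,4,5,9}; box has {1,8} → only 6 remains.
(9,4) = 1: row 9 has {4,6,7,8}; col 4 has {2,3,5,9}; box has {3,6,7,9} → only 1 remains.
(1,6) = 9: in row 1, 9 can only go here (every other open cell in that row sees a 9).
(4,6) = 1: in row 4, 1 can only go here (every other open cell in that row sees a 1).
(4,4) = 6: in row 4, 6 can only go here (every other open cell in that row sees a 6).
(3,5) = 6: in row 3, 6 can only go here (every other open cell in that row sees a 6).
(2,3) = 6: in row 2, 6 can only go here (every other open cell in that row sees a 6).
(2,1) = 5: in row 2, 5 can only go here (every other open cell in that row sees a 5).
(4,1) = 3: row 4 has {1,6,7}; col 1 has {2,4,5,6,8,9}; box has {1,6,9} → only 3 remains.
(6,1) = 7: row 6 has {1,2,3,4,6,9}; col 1 has {2,3,4,5,6,8,9}; box has {1,3,6,9} → only 7 remains.
(1,1) = 1: row 1 has {5,6,9}; col 1 has {2,3,4,5,6,7,8,9}; box has {2,5,6,8,9} → only 1 remains.
(3,8) = 1: in row 3, 1 can only go here (every other open cell in that row sees a 1).
(2,5) = 1: in row 2, 1 can only go here (every other open cell in that row sees a 1).
(7,8) = 7: in row 7, 7 can only go here (every other open cell in that row sees a 7).
(2,4) = 7: in row 2, 7 can only go here (every other open cell in that row sees a 7).
(3,4) = 4: row 3 has {1,5,6,8,9}; col 4 has {1,2,3,5,6,7,9}; box has {1,5,6,7,9} → only 4 remains.
(5,4) = 8: row 5 has {1,6,7,9}; col 4 has {1,2,3,4,5,6,7,9}; box has {1,2,6,7,9} → only 8 remains.
(5,9) = 2: row 5 has {1,6,7,8,9}; col 9 has {1,4,5,6,9}; box has {1,3,4,6,7} → only 2 remains.
(6,6) = 5: row 6 has {1,2,3,4,6,7,9}; col 6 has {1,6,7,9}; box has {1,2,6,7,8,9} → only 5 remains.
(9,9) = 3: row 9 has {1,4,6,7,8}; col 9 has {1,2,4,5,6,9}; box has {1,6,7,8} → only 3 remains.
(4,9) = 8: row 4 has {1,3,6,7}; col 9 has {1,2,3,4,5,6,9}; box has {1,2,3,4,6,7} → only 8 remains.
(6,3) = 8: row 6 has {1,2,3,4,5,6,7,9}; col 3 has {6,7,9}; box has {1,3,6,7,9} → only 8 remains.
(7,3) = 3: row 7 has {1,6,7,9}; col 3 has {6,7,8,9}; box has {2,4,5,6,7} → only 3 remains.
(8,3) = 1: row 8 has {2,3,5,6,7}; col 3 has {3,6,7,8,9}; box has {2,3,4,5,6,7} → only 1 remains.
(9,2) = 9: row 9 has {1,3,4,6,7,8}; col 2 has {1,2,5,6}; box has {1,2,3,4,5,6,7} → only 9 remains.
(1,3) = 4: row 1 has {1,5,6,9}; col 3 has {1,3,6,7,8,9}; box has {1,2,5,6,8,9} → only 4 remains.
(1,9) = 7: row 1 has {1,4,5,6,9}; col 9 has {1,2,3,4,5,6,8,9}; box has {1,5,6,9} → only 7 remains.
(4,2) = 4: row 4 has {1,3,6,7,8}; col 2 has {1,2,5,6,9}; box has {1,3,6,7,8,9} → only 4 remains.
(5,3) = 5: row 5 has {1,2,6,7,8,9}; col 3 has {1,3,4,6,7,8,9}; box has {1,3,4,6,7,8,9} → only 5 remains.
(7,2) = 8: row 7 has {1,3,6,7,9}; col 2 has {1,2,4,5,6,9}; box has {1,2,3,4,5,6,7,9} → only 8 remains.
(1,2) = 3: row 1 has {1,4,5,6,7,9}; col 2 has {1,2,4,5,6,8,9}; box has {1,2,4,5,6,8,9} → only 3 remains.
(3,2) = 7: row 3 has {1,4,5,6,8,9}; col 2 has {1,2,3,4,5,6,8,9}; box has {1,2,3,4,5,6,8,9} → only 7 remains.
(4,3) = 2: row 4 has {1,3,4,6,7,8}; col 3 has {1,3,4,5,6,7,8,9}; box has {1,3,4,5,6,7,8,9} → only 2 remains.
(8,5) = 8: in row 8, 8 can only go here (every other open cell in that row sees an 8).
(1,5) = 2: row 1 has {1,3,4,5,6,7,9}; col 5 has {1,6,7,8,9}; box has {1,4,5,6,7,9} → only 2 remains.
(1,8) = 8: row 1 has {1,2,3,4,5,6,7,9}; col 8 has {1,3,6,7}; box has {1,5,6,7,9} → only 8 remains.
(2,8) = 4: row 2 has {1,2,5,6,7,9}; col 8 has {1,3,6,7,8}; box has {1,5,6,7,8,9} → only 4 remains.
(3,6) = 3: row 3 has {1,4,5,6,7,8,9}; col 6 has {1,5,6,7,9}; box has {1,2,4,5,6,7,9} → only 3 remains.
(3,7) = 2: row 3 has {1,3,4,5,6,7,8,9}; col 7 has {1,6,7,8}; box has {1,4,5,6,7,8,9} → only 2 remains.
(5,6) = 4: row 5 has {1,2,5,6,7,8,9}; col 6 has {1,3,5,6,7,9}; box has {1,2,5,6,7,8,9} → only 4 remains.
(7,6) = 2: row 7 has {1,3,6,7,8,9}; col 6 has {1,3,4,5,6,7,9}; box has {1,3,6,7,8,9} → only 2 remains.
(8,8) = 9: row 8 has {1,2,3,5,6,7,8}; col 8 has {1,3,4,6,7,8}; box has {1,3,6,7,8} → only 9 remains.
(9,5) = 5: row 9 has {1,3,4,6,7,8,9}; col 5 has {1,2,6,7,8,9}; box has {1,2,3,6,7,8,9} → only 5 remains.
(9,8) = 2: row 9 has {1,3,4,5,6,7,8,9}; col 8 has {1,3,4,6,7,8,9}; box has {1,3,6,7,8,9} → only 2 remains.
(2,6) = 8: row 2 has {1,2,4,5,6,7,9}; col 6 has {1,2,3,4,5,6,7,9}; box has {1,2,3,4,5,6,7,9} → only 8 remains.
(2,7) = 3: row 2 has {1,2,4,5,6,7,8,9}; col 7 has {1,2,6,7,8}; box has {1,2,4,5,6,7,8,9} → only 3 remains.
(4,8) = 5: row 4 has {1,2,3,4,6,7,8}; col 8 has {1,2,3,4,6,7,8,9}; box has {1,2,3,4,6,7,8} → only 5 remains.
(5,5) = 3: row 5 has {1,2,4,5,6,7,8,9}; col 5 has {1,2,5,6,7,8,9}; box has {1,2,4,5,6,7,8,9} → only 3 remains.
(7,5) = 4: row 7 has {1,2,3,6,7,8,9}; col 5 has {1,2,3,5,6,7,8,9}; box has {1,2,3,5,6,7,8,9} → only 4 remains.
(7,7) = 5: row 7 has {1,2,3,4,6,7,8,9}; col 7 has {1,2,3,6,7,8}; box has {1,2,3,6,7,8,9} → only 5 remains.
(8,7) = 4: row 8 has {1,2,3,5,6,7,8,9}; col 7 has {1,2,3,5,6,7,8}; box has {1,2,3,5,6,7,8,9} → only 4 remains.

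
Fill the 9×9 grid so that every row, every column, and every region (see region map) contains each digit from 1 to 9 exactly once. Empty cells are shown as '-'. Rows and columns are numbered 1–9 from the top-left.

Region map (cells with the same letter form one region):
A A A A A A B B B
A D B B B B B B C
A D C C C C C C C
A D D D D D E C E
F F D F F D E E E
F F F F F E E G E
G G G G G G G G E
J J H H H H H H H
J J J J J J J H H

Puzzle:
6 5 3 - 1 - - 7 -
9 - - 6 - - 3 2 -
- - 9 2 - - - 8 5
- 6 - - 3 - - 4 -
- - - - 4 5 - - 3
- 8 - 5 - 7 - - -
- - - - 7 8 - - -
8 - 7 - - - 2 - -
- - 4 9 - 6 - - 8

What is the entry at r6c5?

r3c5 = 6: row 3 has {2,5,8,9}; col 5 has {1,3,4,7}; region has {2,4,5,8,9} → only 6 remains.
r1c6 = 2: in row 1, 2 can only go here (every other open cell in that row sees a 2).
r4c1 = 7: row 4 has {3,4,6}; col 1 has {6,8,9}; region has {1,2,3,5,6,9} → only 7 remains.
r3c1 = 4: row 3 has {2,5,6,8,9}; col 1 has {6,7,8,9}; region has {1,2,3,5,6,7,9} → only 4 remains.
r1c4 = 8: row 1 has {1,2,3,5,6,7}; col 4 has {2,5,6,9}; region has {1,2,3,4,5,6,7,9} → only 8 remains.
r4c4 = 1: row 4 has {3,4,6,7}; col 4 has {2,5,6,8,9}; region has {3,5,6} → only 1 remains.
r4c6 = 9: row 4 has {1,3,4,6,7}; col 6 has {2,5,6,7,8}; region has {1,3,5,6} → only 9 remains.
r4c9 = 2: row 4 has {1,3,4,6,7,9}; col 9 has {3,5,8}; region has {3,7} → only 2 remains.
r5c4 = 7: row 5 has {3,4,5}; col 4 has {1,2,5,6,8,9}; region has {4,5,8} → only 7 remains.
r3c2 = 7: row 3 has {2,4,5,6,8,9}; col 2 has {5,6,8}; region has {1,3,5,6,9} → only 7 remains.
r3c7 = 1: row 3 has {2,4,5,6,7,8,9}; col 7 has {2,3}; region has {2,4,5,6,8,9} → only 1 remains.
r4c3 = 8: row 4 has {1,2,3,4,6,7,9}; col 3 has {3,4,7,9}; region has {1,3,5,6,7,9} → only 8 remains.
r4c7 = 5: row 4 has {1,2,3,4,6,7,8,9}; col 7 has {1,2,3}; region has {2,3,7} → only 5 remains.
r5c3 = 2: row 5 has {3,4,5,7}; col 3 has {3,4,7,8,9}; region has {1,3,5,6,7,8,9} → only 2 remains.
r9c7 = 7: row 9 has {4,6,8,9}; col 7 has {1,2,3,5}; region has {4,6,8,9} → only 7 remains.
r2c2 = 4: row 2 has {2,3,6,9}; col 2 has {5,6,7,8}; region has {1,2,3,5,6,7,8,9} → only 4 remains.
r2c6 = 1: row 2 has {2,3,4,6,9}; col 6 has {2,5,6,7,8,9}; region has {2,3,6,7} → only 1 remains.
r2c9 = 7: row 2 has {1,2,3,4,6,9}; col 9 has {2,3,5,8}; region has {1,2,4,5,6,8,9} → only 7 remains.
r3c6 = 3: row 3 has {1,2,4,5,6,7,8,9}; col 6 has {1,2,5,6,7,8,9}; region has {1,2,4,5,6,7,8,9} → only 3 remains.
r5c1 = 1: row 5 has {2,3,4,5,7}; col 1 has {4,6,7,8,9}; region has {4,5,7,8} → only 1 remains.
r5c2 = 9: row 5 has {1,2,3,4,5,7}; col 2 has {4,5,6,7,8}; region has {1,4,5,7,8} → only 9 remains.
r5c8 = 6: row 5 has {1,2,3,4,5,7,9}; col 8 has {2,4,7,8}; region has {2,3,5,7} → only 6 remains.
r6c3 = 6: row 6 has {5,7,8}; col 3 has {2,3,4,7,8,9}; region has {1,4,5,7,8,9} → only 6 remains.
r6c5 = 2: row 6 has {5,6,7,8}; col 5 has {1,3,4,6,7}; region has {1,4,5,6,7,8,9} → only 2 remains.

2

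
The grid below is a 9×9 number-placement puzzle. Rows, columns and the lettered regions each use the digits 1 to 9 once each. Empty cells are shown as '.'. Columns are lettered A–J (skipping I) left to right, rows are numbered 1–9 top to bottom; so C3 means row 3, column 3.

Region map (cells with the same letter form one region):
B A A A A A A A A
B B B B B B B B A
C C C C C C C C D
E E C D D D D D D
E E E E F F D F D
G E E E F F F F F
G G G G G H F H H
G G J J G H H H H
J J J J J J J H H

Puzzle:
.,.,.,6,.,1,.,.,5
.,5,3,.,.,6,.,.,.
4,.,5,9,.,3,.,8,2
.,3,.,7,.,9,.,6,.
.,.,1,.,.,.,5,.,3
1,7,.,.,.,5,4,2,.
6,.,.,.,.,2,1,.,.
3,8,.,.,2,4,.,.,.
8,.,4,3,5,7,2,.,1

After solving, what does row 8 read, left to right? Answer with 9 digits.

C4 = 2: row 4 has {3,6,7,9}; col 3 has {1,3,4,5}; region has {3,4,5,8,9} → only 2 remains.
G4 = 8: row 4 has {2,3,6,7,9}; col 7 has {1,2,4,5}; region has {2,3,5,6,7,9} → only 8 remains.
J4 = 4: row 4 has {2,3,6,7,8,9}; col 9 has {1,2,3,5}; region has {2,3,5,6,7,8,9} → only 4 remains.
F5 = 8: row 5 has {1,3,5}; col 6 has {1,2,3,4,5,6,7,9}; region has {1,2,4,5} → only 8 remains.
D6 = 8: row 6 has {1,2,4,5,7}; col 4 has {3,6,7,9}; region has {1,3,7} → only 8 remains.
D8 = 1: row 8 has {2,3,4,8}; col 4 has {3,6,7,8,9}; region has {2,3,4,5,7,8} → only 1 remains.
H9 = 9: row 9 has {1,2,3,4,5,7,8}; col 8 has {2,6,8}; region has {1,2,4} → only 9 remains.
A4 = 5: row 4 has {2,3,4,6,7,8,9}; col 1 has {1,3,4,6,8}; region has {1,3,7,8} → only 5 remains.
E4 = 1: row 4 has {2,3,4,5,6,7,8,9}; col 5 has {2,5}; region has {2,3,4,5,6,7,8,9} → only 1 remains.
H5 = 7: row 5 has {1,3,5,8}; col 8 has {2,6,8,9}; region has {1,2,4,5,8} → only 7 remains.
H8 = 5: row 8 has {1,2,3,4,8}; col 8 has {2,6,7,8,9}; region has {1,2,4,9} → only 5 remains.
B9 = 6: row 9 has {1,2,3,4,5,7,8,9}; col 2 has {3,5,7,8}; region has {1,2,3,4,5,7,8} → only 6 remains.
B3 = 1: row 3 has {2,3,4,5,8,9}; col 2 has {3,5,6,7,8}; region has {2,3,4,5,8,9} → only 1 remains.
H7 = 3: row 7 has {1,2,6}; col 8 has {2,5,6,7,8,9}; region has {1,2,4,5,9} → only 3 remains.
C8 = 9: row 8 has {1,2,3,4,5,8}; col 3 has {1,2,3,4,5}; region has {1,2,3,4,5,6,7,8} → only 9 remains.
H1 = 4: row 1 has {1,5,6}; col 8 has {2,3,5,6,7,8,9}; region has {1,5,6} → only 4 remains.
H2 = 1: row 2 has {3,5,6}; col 8 has {2,3,4,5,6,7,8,9}; region has {3,5,6} → only 1 remains.
C6 = 6: row 6 has {1,2,4,5,7,8}; col 3 has {1,2,3,4,5,9}; region has {1,3,5,7,8} → only 6 remains.
J6 = 9: row 6 has {1,2,4,5,6,7,8}; col 9 has {1,2,3,4,5}; region has {1,2,4,5,7,8} → only 9 remains.
C7 = 7: row 7 has {1,2,3,6}; col 3 has {1,2,3,4,5,6,9}; region has {1,2,3,6,8} → only 7 remains.
J7 = 8: row 7 has {1,2,3,6,7}; col 9 has {1,2,3,4,5,9}; region has {1,2,3,4,5,9} → only 8 remains.
C1 = 8: row 1 has {1,4,5,6}; col 3 has {1,2,3,4,5,6,7,9}; region has {1,4,5,6} → only 8 remains.
J2 = 7: row 2 has {1,3,5,6}; col 9 has {1,2,3,4,5,8,9}; region has {1,4,5,6,8} → only 7 remains.
E5 = 6: row 5 has {1,3,5,7,8}; col 5 has {1,2,5}; region has {1,2,4,5,7,8,9} → only 6 remains.
E6 = 3: row 6 has {1,2,4,5,6,7,8,9}; col 5 has {1,2,5,6}; region has {1,2,4,5,6,7,8,9} → only 3 remains.
J8 = 6: row 8 has {1,2,3,4,5,8,9}; col 9 has {1,2,3,4,5,7,8,9}; region has {1,2,3,4,5,8,9} → only 6 remains.
E1 = 9: row 1 has {1,4,5,6,8}; col 5 has {1,2,3,5,6}; region has {1,4,5,6,7,8} → only 9 remains.
G1 = 3: row 1 has {1,4,5,6,8,9}; col 7 has {1,2,4,5,8}; region has {1,4,5,6,7,8,9} → only 3 remains.
G2 = 9: row 2 has {1,3,5,6,7}; col 7 has {1,2,3,4,5,8}; region has {1,3,5,6} → only 9 remains.
E3 = 7: row 3 has {1,2,3,4,5,8,9}; col 5 has {1,2,3,5,6,9}; region has {1,2,3,4,5,8,9} → only 7 remains.
G3 = 6: row 3 has {1,2,3,4,5,7,8,9}; col 7 has {1,2,3,4,5,8,9}; region has {1,2,3,4,5,7,8,9} → only 6 remains.
E7 = 4: row 7 has {1,2,3,6,7,8}; col 5 has {1,2,3,5,6,7,9}; region has {1,2,3,6,7,8} → only 4 remains.
G8 = 7: row 8 has {1,2,3,4,5,6,8,9}; col 7 has {1,2,3,4,5,6,8,9}; region has {1,2,3,4,5,6,8,9} → only 7 remains.

389124756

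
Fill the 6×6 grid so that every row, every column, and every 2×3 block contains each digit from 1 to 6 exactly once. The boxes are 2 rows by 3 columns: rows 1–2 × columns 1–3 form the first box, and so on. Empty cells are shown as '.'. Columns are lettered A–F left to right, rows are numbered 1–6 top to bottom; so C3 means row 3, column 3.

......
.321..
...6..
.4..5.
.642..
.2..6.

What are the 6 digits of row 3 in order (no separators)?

E2 = 4: row 2 has {1,2,3}; col 5 has {5,6}; box has {1} → only 4 remains.
D4 = 3: row 4 has {4,5}; col 4 has {1,2,6}; box has {5,6} → only 3 remains.
D1 = 5: row 1 has {}; col 4 has {1,2,3,6}; box has {1,4} → only 5 remains.
F2 = 6: row 2 has {1,2,3,4}; col 6 has {}; box has {1,4,5} → only 6 remains.
D6 = 4: row 6 has {2,6}; col 4 has {1,2,3,5,6}; box has {2,6} → only 4 remains.
B1 = 1: row 1 has {5}; col 2 has {2,3,4,6}; box has {2,3} → only 1 remains.
C1 = 6: row 1 has {1,5}; col 3 has {2,4}; box has {1,2,3} → only 6 remains.
A2 = 5: row 2 has {1,2,3,4,6}; col 1 has {}; box has {1,2,3,6} → only 5 remains.
B3 = 5: row 3 has {6}; col 2 has {1,2,3,4,6}; box has {4} → only 5 remains.
C4 = 1: row 4 has {3,4,5}; col 3 has {2,4,6}; box has {4,5} → only 1 remains.
F4 = 2: row 4 has {1,3,4,5}; col 6 has {6}; box has {3,5,6} → only 2 remains.
A1 = 4: row 1 has {1,5,6}; col 1 has {5}; box has {1,2,3,5,6} → only 4 remains.
F1 = 3: row 1 has {1,4,5,6}; col 6 has {2,6}; box has {1,4,5,6} → only 3 remains.
C3 = 3: row 3 has {5,6}; col 3 has {1,2,4,6}; box has {1,4,5} → only 3 remains.
E3 = 1: row 3 has {3,5,6}; col 5 has {4,5,6}; box has {2,3,5,6} → only 1 remains.
F3 = 4: row 3 has {1,3,5,6}; col 6 has {2,3,6}; box has {1,2,3,5,6} → only 4 remains.
A4 = 6: row 4 has {1,2,3,4,5}; col 1 has {4,5}; box has {1,3,4,5} → only 6 remains.
E5 = 3: row 5 has {2,4,6}; col 5 has {1,4,5,6}; box has {2,4,6} → only 3 remains.
C6 = 5: row 6 has {2,4,6}; col 3 has {1,2,3,4,6}; box has {2,4,6} → only 5 remains.
F6 = 1: row 6 has {2,4,5,6}; col 6 has {2,3,4,6}; box has {2,3,4,6} → only 1 remains.
E1 = 2: row 1 has {1,3,4,5,6}; col 5 has {1,3,4,5,6}; box has {1,3,4,5,6} → only 2 remains.
A3 = 2: row 3 has {1,3,4,5,6}; col 1 has {4,5,6}; box has {1,3,4,5,6} → only 2 remains.

253614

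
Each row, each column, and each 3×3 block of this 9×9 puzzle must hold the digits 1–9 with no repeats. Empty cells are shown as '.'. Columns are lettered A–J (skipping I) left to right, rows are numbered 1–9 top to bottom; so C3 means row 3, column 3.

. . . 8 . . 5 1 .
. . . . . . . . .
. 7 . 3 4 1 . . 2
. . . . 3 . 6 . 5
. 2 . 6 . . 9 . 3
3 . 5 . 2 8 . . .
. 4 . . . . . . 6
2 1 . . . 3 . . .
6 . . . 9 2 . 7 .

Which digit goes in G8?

4

G3 = 8: row 3 has {1,2,3,4,7}; col 7 has {5,6,9}; box has {1,2,5} → only 8 remains.
H6 = 4: row 6 has {2,3,5,8}; col 8 has {1,7}; box has {3,5,6,9} → only 4 remains.
G8 = 4: row 8 has {1,2,3}; col 7 has {5,6,8,9}; box has {6,7} → only 4 remains.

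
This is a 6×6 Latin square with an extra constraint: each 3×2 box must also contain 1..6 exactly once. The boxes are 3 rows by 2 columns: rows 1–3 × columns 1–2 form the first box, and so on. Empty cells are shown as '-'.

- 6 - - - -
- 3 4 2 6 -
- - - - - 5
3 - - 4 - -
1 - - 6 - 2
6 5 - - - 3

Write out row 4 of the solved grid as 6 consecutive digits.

325416

R2C1 = 5 (sole candidate).
R2C6 = 1 (sole candidate).
R4C2 = 2: row 4 has {3,4}; col 2 has {3,5,6}; box has {1,3,5,6} → only 2 remains.
R4C6 = 6: row 4 has {2,3,4}; col 6 has {1,2,3,5}; box has {2,3} → only 6 remains.
R5C2 = 4 (sole candidate).
R5C5 = 5 (sole candidate).
R6C4 = 1 (sole candidate).
R6C5 = 4 (sole candidate).
R1C6 = 4 (sole candidate).
R3C2 = 1 (sole candidate).
R3C4 = 3 (sole candidate).
R3C5 = 2 (sole candidate).
R4C3 = 5: row 4 has {2,3,4,6}; col 3 has {4}; box has {1,4,6} → only 5 remains.
R4C5 = 1: row 4 has {2,3,4,5,6}; col 5 has {2,4,5,6}; box has {2,3,4,5,6} → only 1 remains.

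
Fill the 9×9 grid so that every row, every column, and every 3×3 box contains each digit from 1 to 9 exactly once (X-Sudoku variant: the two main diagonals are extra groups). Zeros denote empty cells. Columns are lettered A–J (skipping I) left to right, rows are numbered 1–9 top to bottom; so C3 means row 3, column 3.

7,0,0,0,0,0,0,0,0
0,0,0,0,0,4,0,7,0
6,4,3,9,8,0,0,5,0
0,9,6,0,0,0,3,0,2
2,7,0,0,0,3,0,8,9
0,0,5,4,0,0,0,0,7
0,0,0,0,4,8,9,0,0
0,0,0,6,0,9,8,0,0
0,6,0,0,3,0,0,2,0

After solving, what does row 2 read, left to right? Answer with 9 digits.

859214673

J3 = 1 (sole candidate).
G3 = 2 (sole candidate).
C7 = 1 (sole candidate).
G2 = 6: row 2 has {4,7}; col 7 has {2,3,8,9}; box has {1,2,5,7} → only 6 remains.
F3 = 7 (sole candidate).
F4 = 5 (sole candidate).
C5 = 4 (sole candidate).
D5 = 1 (sole candidate).
E5 = 6 (sole candidate).
G5 = 5 (sole candidate).
F6 = 2 (sole candidate).
G6 = 1 (sole candidate).
H6 = 6 (sole candidate).
H7 = 3 (sole candidate).
B8 = 3 (sole candidate).
F9 = 1 (sole candidate).
F1 = 6 (sole candidate).
G1 = 4 (sole candidate).
H1 = 9 (sole candidate).
J1 = 8 (sole candidate).
J2 = 3: row 2 has {4,6,7}; col 9 has {1,2,7,8,9}; box has {1,2,4,5,6,7,8,9} → only 3 remains.
D4 = 8 (sole candidate).
E4 = 7 (sole candidate).
H4 = 4 (sole candidate).
B6 = 8 (sole candidate).
E6 = 9 (sole candidate).
A7 = 5 (sole candidate).
B7 = 2 (sole candidate).
D7 = 7 (sole candidate).
J7 = 6 (sole candidate).
A8 = 4 (sole candidate).
C8 = 7 (sole candidate).
H8 = 1 (sole candidate).
J8 = 5 (sole candidate).
A9 = 9 (sole candidate).
C9 = 8 (sole candidate).
D9 = 5 (sole candidate).
G9 = 7 (sole candidate).
J9 = 4 (sole candidate).
C1 = 2 (sole candidate).
D1 = 3 (sole candidate).
B2 = 5: row 2 has {3,4,6,7}; col 2 has {2,3,4,6,7,8,9}; box has {2,3,4,6,7}; main diagonal has {1,2,3,4,6,7,8,9} → only 5 remains.
C2 = 9: row 2 has {3,4,5,6,7}; col 3 has {1,2,3,4,5,6,7,8}; box has {2,3,4,5,6,7} → only 9 remains.
D2 = 2: row 2 has {3,4,5,6,7,9}; col 4 has {1,3,4,5,6,7,8,9}; box has {3,4,6,7,8,9} → only 2 remains.
E2 = 1: row 2 has {2,3,4,5,6,7,9}; col 5 has {3,4,6,7,8,9}; box has {2,3,4,6,7,8,9} → only 1 remains.
A4 = 1 (sole candidate).
A6 = 3 (sole candidate).
E8 = 2 (sole candidate).
B1 = 1 (sole candidate).
E1 = 5 (sole candidate).
A2 = 8: row 2 has {1,2,3,4,5,6,7,9}; col 1 has {1,2,3,4,5,6,7,9}; box has {1,2,3,4,5,6,7,9} → only 8 remains.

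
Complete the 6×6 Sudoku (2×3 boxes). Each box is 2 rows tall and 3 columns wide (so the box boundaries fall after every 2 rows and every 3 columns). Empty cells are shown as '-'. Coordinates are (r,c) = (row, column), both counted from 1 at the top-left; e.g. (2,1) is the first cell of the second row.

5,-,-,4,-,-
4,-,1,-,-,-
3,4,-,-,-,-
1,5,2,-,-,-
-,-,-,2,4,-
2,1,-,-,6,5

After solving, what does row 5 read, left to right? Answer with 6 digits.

(3,3) = 6 (sole candidate).
(4,5) = 3 (sole candidate).
(5,1) = 6: row 5 has {2,4}; col 1 has {1,2,3,4,5}; box has {1,2} → only 6 remains.
(5,2) = 3: row 5 has {2,4,6}; col 2 has {1,4,5}; box has {1,2,6} → only 3 remains.
(5,3) = 5: row 5 has {2,3,4,6}; col 3 has {1,2,6}; box has {1,2,3,6} → only 5 remains.
(5,6) = 1: row 5 has {2,3,4,5,6}; col 6 has {5}; box has {2,4,5,6} → only 1 remains.

635241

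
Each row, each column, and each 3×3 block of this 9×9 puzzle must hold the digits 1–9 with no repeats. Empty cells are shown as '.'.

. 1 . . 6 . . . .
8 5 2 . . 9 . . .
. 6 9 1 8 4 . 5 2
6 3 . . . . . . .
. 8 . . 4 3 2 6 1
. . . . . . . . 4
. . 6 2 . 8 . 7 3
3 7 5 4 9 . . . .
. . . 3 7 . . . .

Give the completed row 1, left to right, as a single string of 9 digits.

r2c4 = 7: row 2 has {2,5,8,9}; col 4 has {1,2,3,4}; box has {1,4,6,8,9} → only 7 remains.
r2c5 = 3: row 2 has {2,5,7,8,9}; col 5 has {4,6,7,8,9}; box has {1,4,6,7,8,9} → only 3 remains.
r2c9 = 6: row 2 has {2,3,5,7,8,9}; col 9 has {1,2,3,4}; box has {2,5} → only 6 remains.
r3c1 = 7: row 3 has {1,2,4,5,6,8,9}; col 1 has {3,6,8}; box has {1,2,5,6,8,9} → only 7 remains.
r3c7 = 3: row 3 has {1,2,4,5,6,7,8,9}; col 7 has {2}; box has {2,5,6} → only 3 remains.
r5c3 = 7: row 5 has {1,2,3,4,6,8}; col 3 has {2,5,6,9}; box has {3,6,8} → only 7 remains.
r6c3 = 1: row 6 has {4}; col 3 has {2,5,6,7,9}; box has {3,6,7,8} → only 1 remains.
r8c9 = 8: row 8 has {3,4,5,7,9}; col 9 has {1,2,3,4,6}; box has {3,7} → only 8 remains.
r1c1 = 4: row 1 has {1,6}; col 1 has {3,6,7,8}; box has {1,2,5,6,7,8,9} → only 4 remains.
r1c3 = 3: row 1 has {1,4,6}; col 3 has {1,2,5,6,7,9}; box has {1,2,4,5,6,7,8,9} → only 3 remains.
r1c4 = 5: row 1 has {1,3,4,6}; col 4 has {1,2,3,4,7}; box has {1,3,4,6,7,8,9} → only 5 remains.
r1c6 = 2: row 1 has {1,3,4,5,6}; col 6 has {3,4,8,9}; box has {1,3,4,5,6,7,8,9} → only 2 remains.
r4c3 = 4: row 4 has {3,6}; col 3 has {1,2,3,5,6,7,9}; box has {1,3,6,7,8} → only 4 remains.
r5c4 = 9: row 5 has {1,2,3,4,6,7,8}; col 4 has {1,2,3,4,5,7}; box has {3,4} → only 9 remains.
r9c3 = 8: row 9 has {3,7}; col 3 has {1,2,3,4,5,6,7,9}; box has {3,5,6,7} → only 8 remains.
r4c4 = 8: row 4 has {3,4,6}; col 4 has {1,2,3,4,5,7,9}; box has {3,4,9} → only 8 remains.
r4c8 = 9: row 4 has {3,4,6,8}; col 8 has {5,6,7}; box has {1,2,4,6} → only 9 remains.
r5c1 = 5: row 5 has {1,2,3,4,6,7,8,9}; col 1 has {3,4,6,7,8}; box has {1,3,4,6,7,8} → only 5 remains.
r6c4 = 6: row 6 has {1,4}; col 4 has {1,2,3,4,5,7,8,9}; box has {3,4,8,9} → only 6 remains.
r1c8 = 8: row 1 has {1,2,3,4,5,6}; col 8 has {5,6,7,9}; box has {2,3,5,6} → only 8 remains.
r6c8 = 3: row 6 has {1,4,6}; col 8 has {5,6,7,8,9}; box has {1,2,4,6,9} → only 3 remains.
r4c5 = 2: in row 4, 2 can only go here (every other open cell in that row sees a 2).
r6c5 = 5: row 6 has {1,3,4,6}; col 5 has {2,3,4,6,7,8,9}; box has {2,3,4,6,8,9} → only 5 remains.
r6c6 = 7: row 6 has {1,3,4,5,6}; col 6 has {2,3,4,8,9}; box has {2,3,4,5,6,8,9} → only 7 remains.
r6c7 = 8: row 6 has {1,3,4,5,6,7}; col 7 has {2,3}; box has {1,2,3,4,6,9} → only 8 remains.
r7c5 = 1: row 7 has {2,3,6,7,8}; col 5 has {2,3,4,5,6,7,8,9}; box has {2,3,4,7,8,9} → only 1 remains.
r8c6 = 6: row 8 has {3,4,5,7,8,9}; col 6 has {2,3,4,7,8,9}; box has {1,2,3,4,7,8,9} → only 6 remains.
r8c7 = 1: row 8 has {3,4,5,6,7,8,9}; col 7 has {2,3,8}; box has {3,7,8} → only 1 remains.
r8c8 = 2: row 8 has {1,3,4,5,6,7,8,9}; col 8 has {3,5,6,7,8,9}; box has {1,3,7,8} → only 2 remains.
r9c6 = 5: row 9 has {3,7,8}; col 6 has {2,3,4,6,7,8,9}; box has {1,2,3,4,6,7,8,9} → only 5 remains.
r9c8 = 4: row 9 has {3,5,7,8}; col 8 has {2,3,5,6,7,8,9}; box has {1,2,3,7,8} → only 4 remains.
r9c9 = 9: row 9 has {3,4,5,7,8}; col 9 has {1,2,3,4,6,8}; box has {1,2,3,4,7,8} → only 9 remains.
r1c9 = 7: row 1 has {1,2,3,4,5,6,8}; col 9 has {1,2,3,4,6,8,9}; box has {2,3,5,6,8} → only 7 remains.
r2c7 = 4: row 2 has {2,3,5,6,7,8,9}; col 7 has {1,2,3,8}; box has {2,3,5,6,7,8} → only 4 remains.
r2c8 = 1: row 2 has {2,3,4,5,6,7,8,9}; col 8 has {2,3,4,5,6,7,8,9}; box has {2,3,4,5,6,7,8} → only 1 remains.
r4c6 = 1: row 4 has {2,3,4,6,8,9}; col 6 has {2,3,4,5,6,7,8,9}; box has {2,3,4,5,6,7,8,9} → only 1 remains.
r4c9 = 5: row 4 has {1,2,3,4,6,8,9}; col 9 has {1,2,3,4,6,7,8,9}; box has {1,2,3,4,6,8,9} → only 5 remains.
r7c1 = 9: row 7 has {1,2,3,6,7,8}; col 1 has {3,4,5,6,7,8}; box has {3,5,6,7,8} → only 9 remains.
r7c2 = 4: row 7 has {1,2,3,6,7,8,9}; col 2 has {1,3,5,6,7,8}; box has {3,5,6,7,8,9} → only 4 remains.
r7c7 = 5: row 7 has {1,2,3,4,6,7,8,9}; col 7 has {1,2,3,4,8}; box has {1,2,3,4,7,8,9} → only 5 remains.
r9c2 = 2: row 9 has {3,4,5,7,8,9}; col 2 has {1,3,4,5,6,7,8}; box has {3,4,5,6,7,8,9} → only 2 remains.
r9c7 = 6: row 9 has {2,3,4,5,7,8,9}; col 7 has {1,2,3,4,5,8}; box has {1,2,3,4,5,7,8,9} → only 6 remains.
r1c7 = 9: row 1 has {1,2,3,4,5,6,7,8}; col 7 has {1,2,3,4,5,6,8}; box has {1,2,3,4,5,6,7,8} → only 9 remains.

413562987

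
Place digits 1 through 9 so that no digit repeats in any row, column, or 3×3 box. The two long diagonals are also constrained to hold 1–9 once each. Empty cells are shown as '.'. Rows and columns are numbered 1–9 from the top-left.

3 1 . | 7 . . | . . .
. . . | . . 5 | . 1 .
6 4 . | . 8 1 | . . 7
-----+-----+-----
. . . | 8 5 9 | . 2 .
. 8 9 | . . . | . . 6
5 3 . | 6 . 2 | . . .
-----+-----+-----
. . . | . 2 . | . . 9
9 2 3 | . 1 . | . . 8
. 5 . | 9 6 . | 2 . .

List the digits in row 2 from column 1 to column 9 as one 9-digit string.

row 3, column 3 = 5: row 3 has {1,4,6,7,8}; col 3 has {3,9}; box has {1,3,4,6}; main diagonal has {2,3,8} → only 5 remains.
row 3, column 7 = 3: row 3 has {1,4,5,6,7,8}; col 7 has {2}; box has {1,7}; anti-diagonal has {1,2,6,9} → only 3 remains.
row 3, column 8 = 9: row 3 has {1,3,4,5,6,7,8}; col 8 has {1,2}; box has {1,3,7} → only 9 remains.
row 3, column 4 = 2: row 3 has {1,3,4,5,6,7,8,9}; col 4 has {6,7,8,9}; box has {1,5,7,8} → only 2 remains.
row 1, column 3 = 2: in row 1, 2 can only go here (every other open cell in that row sees a 2).
row 1, column 5 = 9: in row 1, 9 can only go here (every other open cell in that row sees a 9).
row 2, column 9 = 2: in row 2, 2 can only go here (every other open cell in that row sees a 2).
row 2, column 7 = 6: in row 2, 6 can only go here (every other open cell in that row sees a 6).
row 2, column 2 = 9: in row 2, 9 can only go here (every other open cell in that row sees a 9).
row 1, column 6 = 6: in row 1, 6 can only go here (every other open cell in that row sees a 6).
row 4, column 9 = 3: in row 4, 3 can only go here (every other open cell in that row sees a 3).
row 5, column 1 = 2: in row 5, 2 can only go here (every other open cell in that row sees a 2).
row 6, column 7 = 9: in row 6, 9 can only go here (every other open cell in that row sees a 9).
row 6, column 8 = 8: in row 6, 8 can only go here (every other open cell in that row sees an 8).
row 1, column 7 = 8: in row 1, 8 can only go here (every other open cell in that row sees an 8).
row 8, column 8 = 6: in row 8, 6 can only go here (every other open cell in that row sees a 6).
row 7, column 2 = 6: in row 7, 6 can only go here (every other open cell in that row sees a 6).
row 4, column 2 = 7: row 4 has {2,3,5,8,9}; col 2 has {1,2,3,4,5,6,8,9}; box has {2,3,5,8,9} → only 7 remains.
row 4, column 3 = 6: in row 4, 6 can only go here (every other open cell in that row sees a 6).
row 6, column 5 = 7: in row 6, 7 can only go here (every other open cell in that row sees a 7).
row 5, column 5 = 4: row 5 has {2,6,8,9}; col 5 has {1,2,5,6,7,8,9}; box has {2,5,6,7,8,9}; main diagonal has {2,3,5,6,8,9}; anti-diagonal has {1,2,3,6,9} → only 4 remains.
row 5, column 6 = 3: row 5 has {2,4,6,8,9}; col 6 has {1,2,5,6,9}; box has {2,4,5,6,7,8,9} → only 3 remains.
row 9, column 9 = 1: row 9 has {2,5,6,9}; col 9 has {2,3,6,7,8,9}; box has {2,6,8,9}; main diagonal has {2,3,4,5,6,8,9} → only 1 remains.
row 1, column 9 = 5: row 1 has {1,2,3,6,7,8,9}; col 9 has {1,2,3,6,7,8,9}; box has {1,2,3,6,7,8,9}; anti-diagonal has {1,2,3,4,6,9} → only 5 remains.
row 2, column 5 = 3: row 2 has {1,2,5,6,9}; col 5 has {1,2,4,5,6,7,8,9}; box has {1,2,5,6,7,8,9} → only 3 remains.
row 5, column 4 = 1: row 5 has {2,3,4,6,8,9}; col 4 has {2,6,7,8,9}; box has {2,3,4,5,6,7,8,9} → only 1 remains.
row 6, column 9 = 4: row 6 has {2,3,5,6,7,8,9}; col 9 has {1,2,3,5,6,7,8,9}; box has {2,3,6,8,9} → only 4 remains.
row 7, column 7 = 7: row 7 has {2,6,9}; col 7 has {2,3,6,8,9}; box has {1,2,6,8,9}; main diagonal has {1,2,3,4,5,6,8,9} → only 7 remains.
row 1, column 8 = 4: row 1 has {1,2,3,5,6,7,8,9}; col 8 has {1,2,6,8,9}; box has {1,2,3,5,6,7,8,9} → only 4 remains.
row 2, column 4 = 4: row 2 has {1,2,3,5,6,9}; col 4 has {1,2,6,7,8,9}; box has {1,2,3,5,6,7,8,9} → only 4 remains.
row 4, column 7 = 1: row 4 has {2,3,5,6,7,8,9}; col 7 has {2,3,6,7,8,9}; box has {2,3,4,6,8,9} → only 1 remains.
row 5, column 7 = 5: row 5 has {1,2,3,4,6,8,9}; col 7 has {1,2,3,6,7,8,9}; box has {1,2,3,4,6,8,9} → only 5 remains.
row 5, column 8 = 7: row 5 has {1,2,3,4,5,6,8,9}; col 8 has {1,2,4,6,8,9}; box has {1,2,3,4,5,6,8,9} → only 7 remains.
row 6, column 3 = 1: row 6 has {2,3,4,5,6,7,8,9}; col 3 has {2,3,5,6,9}; box has {2,3,5,6,7,8,9} → only 1 remains.
row 7, column 3 = 8: row 7 has {2,6,7,9}; col 3 has {1,2,3,5,6,9}; box has {2,3,5,6,9}; anti-diagonal has {1,2,3,4,5,6,9} → only 8 remains.
row 7, column 6 = 4: row 7 has {2,6,7,8,9}; col 6 has {1,2,3,5,6,9}; box has {1,2,6,9} → only 4 remains.
row 8, column 4 = 5: row 8 has {1,2,3,6,8,9}; col 4 has {1,2,4,6,7,8,9}; box has {1,2,4,6,9} → only 5 remains.
row 8, column 6 = 7: row 8 has {1,2,3,5,6,8,9}; col 6 has {1,2,3,4,5,6,9}; box has {1,2,4,5,6,9} → only 7 remains.
row 8, column 7 = 4: row 8 has {1,2,3,5,6,7,8,9}; col 7 has {1,2,3,5,6,7,8,9}; box has {1,2,6,7,8,9} → only 4 remains.
row 9, column 1 = 7: row 9 has {1,2,5,6,9}; col 1 has {2,3,5,6,9}; box has {2,3,5,6,8,9}; anti-diagonal has {1,2,3,4,5,6,8,9} → only 7 remains.
row 9, column 3 = 4: row 9 has {1,2,5,6,7,9}; col 3 has {1,2,3,5,6,8,9}; box has {2,3,5,6,7,8,9} → only 4 remains.
row 9, column 6 = 8: row 9 has {1,2,4,5,6,7,9}; col 6 has {1,2,3,4,5,6,7,9}; box has {1,2,4,5,6,7,9} → only 8 remains.
row 9, column 8 = 3: row 9 has {1,2,4,5,6,7,8,9}; col 8 has {1,2,4,6,7,8,9}; box has {1,2,4,6,7,8,9} → only 3 remains.
row 2, column 1 = 8: row 2 has {1,2,3,4,5,6,9}; col 1 has {2,3,5,6,7,9}; box has {1,2,3,4,5,6,9} → only 8 remains.
row 2, column 3 = 7: row 2 has {1,2,3,4,5,6,8,9}; col 3 has {1,2,3,4,5,6,8,9}; box has {1,2,3,4,5,6,8,9} → only 7 remains.

897435612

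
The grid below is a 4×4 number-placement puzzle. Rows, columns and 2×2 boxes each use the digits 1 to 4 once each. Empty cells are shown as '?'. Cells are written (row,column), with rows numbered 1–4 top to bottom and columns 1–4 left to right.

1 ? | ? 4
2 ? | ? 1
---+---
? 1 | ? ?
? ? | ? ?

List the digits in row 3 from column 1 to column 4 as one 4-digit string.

3142

(1,2) = 3 (sole candidate).
(1,3) = 2 (sole candidate).
(2,2) = 4 (sole candidate).
(2,3) = 3 (sole candidate).
(3,3) = 4: row 3 has {1}; col 3 has {2,3}; box has {} → only 4 remains.
(4,2) = 2 (sole candidate).
(4,3) = 1 (sole candidate).
(4,4) = 3 (sole candidate).
(3,1) = 3: row 3 has {1,4}; col 1 has {1,2}; box has {1,2} → only 3 remains.
(3,4) = 2: row 3 has {1,3,4}; col 4 has {1,3,4}; box has {1,3,4} → only 2 remains.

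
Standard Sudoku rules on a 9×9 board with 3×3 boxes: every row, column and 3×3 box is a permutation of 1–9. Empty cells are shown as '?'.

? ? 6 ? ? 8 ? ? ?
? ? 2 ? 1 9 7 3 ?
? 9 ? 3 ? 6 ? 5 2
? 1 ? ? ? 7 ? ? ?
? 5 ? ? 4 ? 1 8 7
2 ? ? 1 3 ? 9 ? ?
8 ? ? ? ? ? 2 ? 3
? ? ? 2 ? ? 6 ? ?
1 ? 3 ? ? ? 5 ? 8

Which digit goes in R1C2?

3

R1C7 = 4: row 1 has {6,8}; col 7 has {1,2,5,6,7,9}; box has {2,3,5,7} → only 4 remains.
R2C9 = 6: row 2 has {1,2,3,7,9}; col 9 has {2,3,7,8}; box has {2,3,4,5,7} → only 6 remains.
R3C5 = 7: row 3 has {2,3,5,6,9}; col 5 has {1,3,4}; box has {1,3,6,8,9} → only 7 remains.
R3C7 = 8: row 3 has {2,3,5,6,7,9}; col 7 has {1,2,4,5,6,7,9}; box has {2,3,4,5,6,7} → only 8 remains.
R4C7 = 3: row 4 has {1,7}; col 7 has {1,2,4,5,6,7,8,9}; box has {1,7,8,9} → only 3 remains.
R5C3 = 9: row 5 has {1,4,5,7,8}; col 3 has {2,3,6}; box has {1,2,5} → only 9 remains.
R5C4 = 6: row 5 has {1,4,5,7,8,9}; col 4 has {1,2,3}; box has {1,3,4,7} → only 6 remains.
R5C6 = 2: row 5 has {1,4,5,6,7,8,9}; col 6 has {6,7,8,9}; box has {1,3,4,6,7} → only 2 remains.
R6C6 = 5: row 6 has {1,2,3,9}; col 6 has {2,6,7,8,9}; box has {1,2,3,4,6,7} → only 5 remains.
R6C9 = 4: row 6 has {1,2,3,5,9}; col 9 has {2,3,6,7,8}; box has {1,3,7,8,9} → only 4 remains.
R9C6 = 4: row 9 has {1,3,5,8}; col 6 has {2,5,6,7,8,9}; box has {2} → only 4 remains.
R1C4 = 5: row 1 has {4,6,8}; col 4 has {1,2,3,6}; box has {1,3,6,7,8,9} → only 5 remains.
R1C5 = 2: row 1 has {4,5,6,8}; col 5 has {1,3,4,7}; box has {1,3,5,6,7,8,9} → only 2 remains.
R2C4 = 4: row 2 has {1,2,3,6,7,9}; col 4 has {1,2,3,5,6}; box has {1,2,3,5,6,7,8,9} → only 4 remains.
R3C1 = 4: row 3 has {2,3,5,6,7,8,9}; col 1 has {1,2,8}; box has {2,6,9} → only 4 remains.
R3C3 = 1: row 3 has {2,3,4,5,6,7,8,9}; col 3 has {2,3,6,9}; box has {2,4,6,9} → only 1 remains.
R4C1 = 6: row 4 has {1,3,7}; col 1 has {1,2,4,8}; box has {1,2,5,9} → only 6 remains.
R4C8 = 2: row 4 has {1,3,6,7}; col 8 has {3,5,8}; box has {1,3,4,7,8,9} → only 2 remains.
R4C9 = 5: row 4 has {1,2,3,6,7}; col 9 has {2,3,4,6,7,8}; box has {1,2,3,4,7,8,9} → only 5 remains.
R5C1 = 3: row 5 has {1,2,4,5,6,7,8,9}; col 1 has {1,2,4,6,8}; box has {1,2,5,6,9} → only 3 remains.
R6C8 = 6: row 6 has {1,2,3,4,5,9}; col 8 has {2,3,5,8}; box has {1,2,3,4,5,7,8,9} → only 6 remains.
R7C6 = 1: row 7 has {2,3,8}; col 6 has {2,4,5,6,7,8,9}; box has {2,4} → only 1 remains.
R8C6 = 3: row 8 has {2,6}; col 6 has {1,2,4,5,6,7,8,9}; box has {1,2,4} → only 3 remains.
R1C1 = 7: row 1 has {2,4,5,6,8}; col 1 has {1,2,3,4,6,8}; box has {1,2,4,6,9} → only 7 remains.
R1C2 = 3: row 1 has {2,4,5,6,7,8}; col 2 has {1,5,9}; box has {1,2,4,6,7,9} → only 3 remains.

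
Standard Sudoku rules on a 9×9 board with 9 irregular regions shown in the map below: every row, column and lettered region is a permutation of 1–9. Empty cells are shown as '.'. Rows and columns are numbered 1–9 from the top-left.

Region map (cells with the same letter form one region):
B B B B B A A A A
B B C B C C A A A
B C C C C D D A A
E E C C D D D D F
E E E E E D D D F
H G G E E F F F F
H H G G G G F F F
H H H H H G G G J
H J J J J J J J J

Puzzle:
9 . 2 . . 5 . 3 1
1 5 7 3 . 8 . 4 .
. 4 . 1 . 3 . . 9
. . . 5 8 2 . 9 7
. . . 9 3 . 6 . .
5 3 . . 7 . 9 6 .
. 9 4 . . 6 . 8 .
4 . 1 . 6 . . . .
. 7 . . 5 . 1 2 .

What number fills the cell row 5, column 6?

7

row 1, column 5 = 4: row 1 has {1,2,3,5,9}; col 5 has {3,5,6,7,8}; region has {1,2,3,5,9} → only 4 remains.
row 2, column 7 = 2: row 2 has {1,3,4,5,7,8}; col 7 has {1,6,9}; region has {1,3,4,5,9} → only 2 remains.
row 2, column 9 = 6: row 2 has {1,2,3,4,5,7,8}; col 9 has {1,7,9}; region has {1,2,3,4,5,9} → only 6 remains.
row 3, column 3 = 6: row 3 has {1,3,4,9}; col 3 has {1,2,4,7}; region has {1,4,5,7,8} → only 6 remains.
row 3, column 5 = 2: row 3 has {1,3,4,6,9}; col 5 has {3,4,5,6,7,8}; region has {1,4,5,6,7,8} → only 2 remains.
row 3, column 8 = 7: row 3 has {1,2,3,4,6,9}; col 8 has {2,3,4,6,8,9}; region has {1,2,3,4,5,6,9} → only 7 remains.
row 4, column 1 = 6: row 4 has {2,5,7,8,9}; col 1 has {1,4,5,9}; region has {3,7,9} → only 6 remains.
row 4, column 2 = 1: row 4 has {2,5,6,7,8,9}; col 2 has {3,4,5,7,9}; region has {3,6,7,9} → only 1 remains.
row 4, column 3 = 3: row 4 has {1,2,5,6,7,8,9}; col 3 has {1,2,4,6,7}; region has {1,2,4,5,6,7,8} → only 3 remains.
row 4, column 7 = 4: row 4 has {1,2,3,5,6,7,8,9}; col 7 has {1,2,6,9}; region has {2,3,6,8,9} → only 4 remains.
row 6, column 3 = 8: row 6 has {3,5,6,7,9}; col 3 has {1,2,3,4,6,7}; region has {3,4,6} → only 8 remains.
row 7, column 5 = 1: row 7 has {4,6,8,9}; col 5 has {2,3,4,5,6,7,8}; region has {3,4,6,8} → only 1 remains.
row 8, column 8 = 5: row 8 has {1,4,6}; col 8 has {2,3,4,6,7,8,9}; region has {1,3,4,6,8} → only 5 remains.
row 9, column 3 = 9: row 9 has {1,2,5,7}; col 3 has {1,2,3,4,6,7,8}; region has {1,2,5,7} → only 9 remains.
row 9, column 6 = 4: row 9 has {1,2,5,7,9}; col 6 has {2,3,5,6,8}; region has {1,2,5,7,9} → only 4 remains.
row 1, column 7 = 8: row 1 has {1,2,3,4,5,9}; col 7 has {1,2,4,6,9}; region has {1,2,3,4,5,6,7,9} → only 8 remains.
row 2, column 5 = 9: row 2 has {1,2,3,4,5,6,7,8}; col 5 has {1,2,3,4,5,6,7,8}; region has {1,2,3,4,5,6,7,8} → only 9 remains.
row 3, column 1 = 8: row 3 has {1,2,3,4,6,7,9}; col 1 has {1,4,5,6,9}; region has {1,2,3,4,5,9} → only 8 remains.
row 3, column 7 = 5: row 3 has {1,2,3,4,6,7,8,9}; col 7 has {1,2,4,6,8,9}; region has {2,3,4,6,8,9} → only 5 remains.
row 5, column 1 = 2: row 5 has {3,6,9}; col 1 has {1,4,5,6,8,9}; region has {1,3,6,7,9} → only 2 remains.
row 5, column 2 = 8: row 5 has {2,3,6,9}; col 2 has {1,3,4,5,7,9}; region has {1,2,3,6,7,9} → only 8 remains.
row 5, column 3 = 5: row 5 has {2,3,6,8,9}; col 3 has {1,2,3,4,6,7,8,9}; region has {1,2,3,6,7,8,9} → only 5 remains.
row 5, column 8 = 1: row 5 has {2,3,5,6,8,9}; col 8 has {2,3,4,5,6,7,8,9}; region has {2,3,4,5,6,8,9} → only 1 remains.
row 5, column 9 = 4: row 5 has {1,2,3,5,6,8,9}; col 9 has {1,6,7,9}; region has {6,7,8,9} → only 4 remains.
row 6, column 4 = 4: row 6 has {3,5,6,7,8,9}; col 4 has {1,3,5,9}; region has {1,2,3,5,6,7,8,9} → only 4 remains.
row 6, column 6 = 1: row 6 has {3,4,5,6,7,8,9}; col 6 has {2,3,4,5,6,8}; region has {4,6,7,8,9} → only 1 remains.
row 6, column 9 = 2: row 6 has {1,3,4,5,6,7,8,9}; col 9 has {1,4,6,7,9}; region has {1,4,6,7,8,9} → only 2 remains.
row 7, column 7 = 3: row 7 has {1,4,6,8,9}; col 7 has {1,2,4,5,6,8,9}; region has {1,2,4,6,7,8,9} → only 3 remains.
row 7, column 9 = 5: row 7 has {1,3,4,6,8,9}; col 9 has {1,2,4,6,7,9}; region has {1,2,3,4,6,7,8,9} → only 5 remains.
row 8, column 2 = 2: row 8 has {1,4,5,6}; col 2 has {1,3,4,5,7,8,9}; region has {1,4,5,6,9} → only 2 remains.
row 8, column 7 = 7: row 8 has {1,2,4,5,6}; col 7 has {1,2,3,4,5,6,8,9}; region has {1,3,4,5,6,8} → only 7 remains.
row 9, column 1 = 3: row 9 has {1,2,4,5,7,9}; col 1 has {1,2,4,5,6,8,9}; region has {1,2,4,5,6,9} → only 3 remains.
row 9, column 9 = 8: row 9 has {1,2,3,4,5,7,9}; col 9 has {1,2,4,5,6,7,9}; region has {1,2,4,5,7,9} → only 8 remains.
row 1, column 2 = 6: row 1 has {1,2,3,4,5,8,9}; col 2 has {1,2,3,4,5,7,8,9}; region has {1,2,3,4,5,8,9} → only 6 remains.
row 1, column 4 = 7: row 1 has {1,2,3,4,5,6,8,9}; col 4 has {1,3,4,5,9}; region has {1,2,3,4,5,6,8,9} → only 7 remains.
row 5, column 6 = 7: row 5 has {1,2,3,4,5,6,8,9}; col 6 has {1,2,3,4,5,6,8}; region has {1,2,3,4,5,6,8,9} → only 7 remains.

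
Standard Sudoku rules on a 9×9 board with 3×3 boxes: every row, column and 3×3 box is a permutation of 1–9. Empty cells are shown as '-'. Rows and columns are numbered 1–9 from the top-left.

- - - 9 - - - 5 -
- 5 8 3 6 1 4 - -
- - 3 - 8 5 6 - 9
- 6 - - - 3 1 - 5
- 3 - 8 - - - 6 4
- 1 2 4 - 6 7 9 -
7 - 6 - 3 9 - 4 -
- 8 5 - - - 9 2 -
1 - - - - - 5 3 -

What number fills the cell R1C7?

3

R2C8 = 7 (sole candidate).
R2C9 = 2 (sole candidate).
R3C8 = 1 (sole candidate).
R4C8 = 8 (sole candidate).
R5C7 = 2 (sole candidate).
R6C5 = 5 (sole candidate).
R6C9 = 3 (sole candidate).
R7C2 = 2 (sole candidate).
R7C7 = 8 (sole candidate).
R7C9 = 1 (sole candidate).
R1C7 = 3: row 1 has {5,9}; col 7 has {1,2,4,5,6,7,8,9}; box has {1,2,4,5,6,7,9} → only 3 remains.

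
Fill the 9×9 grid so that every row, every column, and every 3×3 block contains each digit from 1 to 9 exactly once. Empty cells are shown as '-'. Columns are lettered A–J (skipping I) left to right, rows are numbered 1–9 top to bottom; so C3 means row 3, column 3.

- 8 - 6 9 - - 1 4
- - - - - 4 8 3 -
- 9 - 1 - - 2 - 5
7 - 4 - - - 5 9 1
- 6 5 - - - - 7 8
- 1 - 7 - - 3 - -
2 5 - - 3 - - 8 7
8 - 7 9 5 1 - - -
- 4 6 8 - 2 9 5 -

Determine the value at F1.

3

G1 = 7: row 1 has {1,4,6,8,9}; col 7 has {2,3,5,8,9}; box has {1,2,3,4,5,8} → only 7 remains.
C3 = 3: row 3 has {1,2,5,9}; col 3 has {4,5,6,7}; box has {8,9} → only 3 remains.
H3 = 6: row 3 has {1,2,3,5,9}; col 8 has {1,3,5,7,8,9}; box has {1,2,3,4,5,7,8} → only 6 remains.
G5 = 4: row 5 has {5,6,7,8}; col 7 has {2,3,5,7,8,9}; box has {1,3,5,7,8,9} → only 4 remains.
A6 = 9: row 6 has {1,3,7}; col 1 has {2,7,8}; box has {1,4,5,6,7} → only 9 remains.
H6 = 2: row 6 has {1,3,7,9}; col 8 has {1,3,5,6,7,8,9}; box has {1,3,4,5,7,8,9} → only 2 remains.
J6 = 6: row 6 has {1,2,3,7,9}; col 9 has {1,4,5,7,8}; box has {1,2,3,4,5,7,8,9} → only 6 remains.
D7 = 4: row 7 has {2,3,5,7,8}; col 4 has {1,6,7,8,9}; box has {1,2,3,5,8,9} → only 4 remains.
F7 = 6: row 7 has {2,3,4,5,7,8}; col 6 has {1,2,4}; box has {1,2,3,4,5,8,9} → only 6 remains.
G7 = 1: row 7 has {2,3,4,5,6,7,8}; col 7 has {2,3,4,5,7,8,9}; box has {5,7,8,9} → only 1 remains.
B8 = 3: row 8 has {1,5,7,8,9}; col 2 has {1,4,5,6,8,9}; box has {2,4,5,6,7,8} → only 3 remains.
G8 = 6: row 8 has {1,3,5,7,8,9}; col 7 has {1,2,3,4,5,7,8,9}; box has {1,5,7,8,9} → only 6 remains.
H8 = 4: row 8 has {1,3,5,6,7,8,9}; col 8 has {1,2,3,5,6,7,8,9}; box has {1,5,6,7,8,9} → only 4 remains.
J8 = 2: row 8 has {1,3,4,5,6,7,8,9}; col 9 has {1,4,5,6,7,8}; box has {1,4,5,6,7,8,9} → only 2 remains.
A9 = 1: row 9 has {2,4,5,6,8,9}; col 1 has {2,7,8,9}; box has {2,3,4,5,6,7,8} → only 1 remains.
E9 = 7: row 9 has {1,2,4,5,6,8,9}; col 5 has {3,5,9}; box has {1,2,3,4,5,6,8,9} → only 7 remains.
J9 = 3: row 9 has {1,2,4,5,6,7,8,9}; col 9 has {1,2,4,5,6,7,8}; box has {1,2,4,5,6,7,8,9} → only 3 remains.
A1 = 5: row 1 has {1,4,6,7,8,9}; col 1 has {1,2,7,8,9}; box has {3,8,9} → only 5 remains.
C1 = 2: row 1 has {1,4,5,6,7,8,9}; col 3 has {3,4,5,6,7}; box has {3,5,8,9} → only 2 remains.
F1 = 3: row 1 has {1,2,4,5,6,7,8,9}; col 6 has {1,2,4,6}; box has {1,4,6,9} → only 3 remains.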